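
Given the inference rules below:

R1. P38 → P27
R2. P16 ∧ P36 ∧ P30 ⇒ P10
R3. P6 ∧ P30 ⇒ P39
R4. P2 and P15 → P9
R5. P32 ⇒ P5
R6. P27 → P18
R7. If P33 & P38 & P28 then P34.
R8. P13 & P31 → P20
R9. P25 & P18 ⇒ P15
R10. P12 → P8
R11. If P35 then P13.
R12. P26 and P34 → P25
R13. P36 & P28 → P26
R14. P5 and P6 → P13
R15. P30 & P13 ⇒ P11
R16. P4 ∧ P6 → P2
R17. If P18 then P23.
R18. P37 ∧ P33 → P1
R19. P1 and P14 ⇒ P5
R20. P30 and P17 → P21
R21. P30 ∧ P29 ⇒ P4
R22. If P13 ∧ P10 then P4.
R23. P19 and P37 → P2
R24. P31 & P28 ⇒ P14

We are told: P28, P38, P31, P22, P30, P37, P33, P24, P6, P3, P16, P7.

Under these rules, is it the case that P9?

Forward chaining from the given facts derives: P27, P39, P18, P34, P23, P1, P14, P5, P13, P11, P20.
The only rule concluding P9 is R4, which needs P2; that is never established.

No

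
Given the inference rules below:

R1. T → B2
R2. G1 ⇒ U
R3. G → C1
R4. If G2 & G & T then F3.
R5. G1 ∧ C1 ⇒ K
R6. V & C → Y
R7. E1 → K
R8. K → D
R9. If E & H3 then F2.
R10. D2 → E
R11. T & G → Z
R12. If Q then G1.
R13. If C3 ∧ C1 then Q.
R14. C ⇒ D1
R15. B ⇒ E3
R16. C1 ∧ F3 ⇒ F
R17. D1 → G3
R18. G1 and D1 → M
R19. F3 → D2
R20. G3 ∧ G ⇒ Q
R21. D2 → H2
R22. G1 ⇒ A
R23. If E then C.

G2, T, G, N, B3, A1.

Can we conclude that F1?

No

Forward chaining from the given facts derives: B2, C1, F3, Z, F, D2, H2, E, C, D1, G3, Q, G1, M, A, U, K, D.
No rule has F1 as its conclusion, and it is not among the given facts.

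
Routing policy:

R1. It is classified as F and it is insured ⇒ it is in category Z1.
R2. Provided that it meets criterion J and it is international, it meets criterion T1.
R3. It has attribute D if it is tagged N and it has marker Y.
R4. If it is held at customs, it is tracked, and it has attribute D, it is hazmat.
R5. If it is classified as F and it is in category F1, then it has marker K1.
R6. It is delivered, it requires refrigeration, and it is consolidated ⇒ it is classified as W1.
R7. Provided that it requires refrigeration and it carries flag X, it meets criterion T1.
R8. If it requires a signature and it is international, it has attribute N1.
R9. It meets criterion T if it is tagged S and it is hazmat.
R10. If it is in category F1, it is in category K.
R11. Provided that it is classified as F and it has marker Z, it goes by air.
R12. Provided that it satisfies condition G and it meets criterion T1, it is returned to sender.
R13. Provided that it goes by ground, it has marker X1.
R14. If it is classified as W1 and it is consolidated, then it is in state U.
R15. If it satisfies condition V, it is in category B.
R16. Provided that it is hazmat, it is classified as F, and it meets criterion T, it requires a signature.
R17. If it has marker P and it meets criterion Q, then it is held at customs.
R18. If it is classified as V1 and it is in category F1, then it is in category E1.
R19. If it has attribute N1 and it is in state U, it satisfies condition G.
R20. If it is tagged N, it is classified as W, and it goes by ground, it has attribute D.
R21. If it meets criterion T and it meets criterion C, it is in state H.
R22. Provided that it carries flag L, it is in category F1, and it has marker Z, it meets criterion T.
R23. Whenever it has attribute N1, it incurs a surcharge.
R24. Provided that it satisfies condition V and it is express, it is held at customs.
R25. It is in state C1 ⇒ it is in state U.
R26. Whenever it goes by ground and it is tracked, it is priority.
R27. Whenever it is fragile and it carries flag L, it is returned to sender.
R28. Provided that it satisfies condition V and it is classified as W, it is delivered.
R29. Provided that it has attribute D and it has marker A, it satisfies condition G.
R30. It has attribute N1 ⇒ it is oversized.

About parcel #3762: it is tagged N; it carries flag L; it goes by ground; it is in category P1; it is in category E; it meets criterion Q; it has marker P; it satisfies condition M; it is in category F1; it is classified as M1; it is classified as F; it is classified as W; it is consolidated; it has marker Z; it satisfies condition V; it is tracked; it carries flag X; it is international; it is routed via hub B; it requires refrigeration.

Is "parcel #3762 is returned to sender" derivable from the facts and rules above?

Yes

By R7 (it requires refrigeration, it carries flag X): it meets criterion T1.
By R17 (it has marker P, it meets criterion Q): it is held at customs.
By R20 (it is tagged N, it is classified as W, it goes by ground): it has attribute D.
By R22 (it carries flag L, it is in category F1, it has marker Z): it meets criterion T.
By R28 (it satisfies condition V, it is classified as W): it is delivered.
By R4 (it is held at customs, it is tracked, it has attribute D): it is hazmat.
By R6 (it is delivered, it requires refrigeration, it is consolidated): it is classified as W1.
By R14 (it is classified as W1, it is consolidated): it is in state U.
By R16 (it is hazmat, it is classified as F, it meets criterion T): it requires a signature.
By R8 (it requires a signature, it is international): it has attribute N1.
By R19 (it has attribute N1, it is in state U): it satisfies condition G.
By R12 (it satisfies condition G, it meets criterion T1): it is returned to sender.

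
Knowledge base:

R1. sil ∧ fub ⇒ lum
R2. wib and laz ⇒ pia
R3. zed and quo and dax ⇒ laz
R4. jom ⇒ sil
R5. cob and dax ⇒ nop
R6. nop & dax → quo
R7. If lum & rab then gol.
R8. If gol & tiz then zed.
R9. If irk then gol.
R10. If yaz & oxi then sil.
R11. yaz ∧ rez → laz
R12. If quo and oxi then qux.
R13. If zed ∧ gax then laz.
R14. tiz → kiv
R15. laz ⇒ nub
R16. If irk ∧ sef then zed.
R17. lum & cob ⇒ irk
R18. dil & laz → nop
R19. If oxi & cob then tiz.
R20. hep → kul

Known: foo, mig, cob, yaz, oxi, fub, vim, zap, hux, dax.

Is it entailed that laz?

Yes

nop  (by R5: cob, dax)
quo  (by R6: nop, dax)
sil  (by R10: yaz, oxi)
tiz  (by R19: oxi, cob)
lum  (by R1: sil, fub)
irk  (by R17: lum, cob)
gol  (by R9: irk)
zed  (by R8: gol, tiz)
laz  (by R3: zed, quo, dax)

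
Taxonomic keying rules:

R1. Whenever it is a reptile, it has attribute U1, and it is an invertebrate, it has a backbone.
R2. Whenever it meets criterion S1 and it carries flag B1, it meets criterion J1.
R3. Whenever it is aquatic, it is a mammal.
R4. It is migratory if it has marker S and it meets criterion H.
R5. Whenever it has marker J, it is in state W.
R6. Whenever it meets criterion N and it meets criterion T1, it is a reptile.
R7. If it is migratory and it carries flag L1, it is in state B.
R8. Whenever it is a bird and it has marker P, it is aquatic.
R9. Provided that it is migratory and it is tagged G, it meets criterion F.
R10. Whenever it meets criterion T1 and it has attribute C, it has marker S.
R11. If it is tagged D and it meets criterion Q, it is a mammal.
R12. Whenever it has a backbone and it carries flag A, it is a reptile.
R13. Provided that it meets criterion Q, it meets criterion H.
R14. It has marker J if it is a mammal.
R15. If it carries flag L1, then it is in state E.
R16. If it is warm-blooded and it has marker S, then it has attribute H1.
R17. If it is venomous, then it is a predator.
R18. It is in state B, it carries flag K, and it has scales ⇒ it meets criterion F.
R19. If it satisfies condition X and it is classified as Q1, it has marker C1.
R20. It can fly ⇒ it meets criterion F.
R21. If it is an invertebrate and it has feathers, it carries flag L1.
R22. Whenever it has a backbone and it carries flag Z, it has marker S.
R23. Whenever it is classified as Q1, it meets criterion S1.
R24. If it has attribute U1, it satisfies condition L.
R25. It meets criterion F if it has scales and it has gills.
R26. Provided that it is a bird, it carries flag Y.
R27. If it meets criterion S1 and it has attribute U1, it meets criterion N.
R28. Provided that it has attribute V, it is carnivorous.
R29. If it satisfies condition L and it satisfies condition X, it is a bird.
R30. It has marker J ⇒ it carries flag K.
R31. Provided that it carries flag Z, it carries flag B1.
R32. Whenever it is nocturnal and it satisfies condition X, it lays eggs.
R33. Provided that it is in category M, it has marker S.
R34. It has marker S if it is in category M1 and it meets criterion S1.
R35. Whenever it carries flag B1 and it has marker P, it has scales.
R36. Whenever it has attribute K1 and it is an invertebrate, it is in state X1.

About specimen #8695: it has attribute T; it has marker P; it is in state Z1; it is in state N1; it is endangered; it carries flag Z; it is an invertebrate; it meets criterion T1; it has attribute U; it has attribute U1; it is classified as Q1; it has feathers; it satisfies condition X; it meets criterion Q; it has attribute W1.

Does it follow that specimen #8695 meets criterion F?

By R13 (it meets criterion Q): it meets criterion H.
By R21 (it is an invertebrate, it has feathers): it carries flag L1.
By R23 (it is classified as Q1): it meets criterion S1.
By R24 (it has attribute U1): it satisfies condition L.
By R27 (it meets criterion S1, it has attribute U1): it meets criterion N.
By R29 (it satisfies condition L, it satisfies condition X): it is a bird.
By R31 (it carries flag Z): it carries flag B1.
By R35 (it carries flag B1, it has marker P): it has scales.
By R6 (it meets criterion N, it meets criterion T1): it is a reptile.
By R8 (it is a bird, it has marker P): it is aquatic.
By R1 (it is a reptile, it has attribute U1, it is an invertebrate): it has a backbone.
By R3 (it is aquatic): it is a mammal.
By R14 (it is a mammal): it has marker J.
By R22 (it has a backbone, it carries flag Z): it has marker S.
By R30 (it has marker J): it carries flag K.
By R4 (it has marker S, it meets criterion H): it is migratory.
By R7 (it is migratory, it carries flag L1): it is in state B.
By R18 (it is in state B, it carries flag K, it has scales): it meets criterion F.

Yes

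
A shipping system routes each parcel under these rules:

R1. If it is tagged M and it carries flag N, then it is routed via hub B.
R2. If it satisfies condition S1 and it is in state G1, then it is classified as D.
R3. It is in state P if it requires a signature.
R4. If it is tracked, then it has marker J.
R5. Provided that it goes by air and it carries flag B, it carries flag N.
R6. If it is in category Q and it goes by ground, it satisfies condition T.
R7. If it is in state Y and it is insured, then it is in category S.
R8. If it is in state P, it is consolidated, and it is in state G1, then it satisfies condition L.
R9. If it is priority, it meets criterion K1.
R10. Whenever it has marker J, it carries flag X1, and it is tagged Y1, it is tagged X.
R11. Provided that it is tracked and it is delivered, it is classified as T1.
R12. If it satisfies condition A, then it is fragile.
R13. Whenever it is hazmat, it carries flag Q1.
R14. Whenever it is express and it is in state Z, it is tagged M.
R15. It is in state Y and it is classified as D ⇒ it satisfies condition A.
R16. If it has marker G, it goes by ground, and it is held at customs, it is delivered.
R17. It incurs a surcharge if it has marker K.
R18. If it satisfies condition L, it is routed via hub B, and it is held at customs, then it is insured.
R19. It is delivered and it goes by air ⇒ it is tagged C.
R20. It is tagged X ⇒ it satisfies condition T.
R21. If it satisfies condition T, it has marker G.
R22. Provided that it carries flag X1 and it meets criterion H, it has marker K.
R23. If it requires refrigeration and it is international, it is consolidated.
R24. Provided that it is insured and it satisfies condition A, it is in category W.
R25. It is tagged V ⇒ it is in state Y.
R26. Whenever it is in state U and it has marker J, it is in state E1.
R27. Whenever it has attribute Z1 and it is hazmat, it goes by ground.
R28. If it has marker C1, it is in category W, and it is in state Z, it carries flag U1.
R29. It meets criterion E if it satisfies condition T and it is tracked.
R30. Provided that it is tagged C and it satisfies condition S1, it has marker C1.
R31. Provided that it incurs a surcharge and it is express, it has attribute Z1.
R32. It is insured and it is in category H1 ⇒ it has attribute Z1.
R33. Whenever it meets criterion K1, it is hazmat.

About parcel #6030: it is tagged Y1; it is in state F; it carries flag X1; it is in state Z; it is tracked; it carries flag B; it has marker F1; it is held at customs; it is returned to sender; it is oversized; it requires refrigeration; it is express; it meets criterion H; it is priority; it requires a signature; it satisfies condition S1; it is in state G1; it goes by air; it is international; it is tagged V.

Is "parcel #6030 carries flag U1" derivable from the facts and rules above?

By R2 (it satisfies condition S1, it is in state G1): it is classified as D.
By R3 (it requires a signature): it is in state P.
By R4 (it is tracked): it has marker J.
By R5 (it goes by air, it carries flag B): it carries flag N.
By R9 (it is priority): it meets criterion K1.
By R10 (it has marker J, it carries flag X1, it is tagged Y1): it is tagged X.
By R14 (it is express, it is in state Z): it is tagged M.
By R20 (it is tagged X): it satisfies condition T.
By R21 (it satisfies condition T): it has marker G.
By R22 (it carries flag X1, it meets criterion H): it has marker K.
By R23 (it requires refrigeration, it is international): it is consolidated.
By R25 (it is tagged V): it is in state Y.
By R33 (it meets criterion K1): it is hazmat.
By R1 (it is tagged M, it carries flag N): it is routed via hub B.
By R8 (it is in state P, it is consolidated, it is in state G1): it satisfies condition L.
By R15 (it is in state Y, it is classified as D): it satisfies condition A.
By R17 (it has marker K): it incurs a surcharge.
By R18 (it satisfies condition L, it is routed via hub B, it is held at customs): it is insured.
By R24 (it is insured, it satisfies condition A): it is in category W.
By R31 (it incurs a surcharge, it is express): it has attribute Z1.
By R27 (it has attribute Z1, it is hazmat): it goes by ground.
By R16 (it has marker G, it goes by ground, it is held at customs): it is delivered.
By R19 (it is delivered, it goes by air): it is tagged C.
By R30 (it is tagged C, it satisfies condition S1): it has marker C1.
By R28 (it has marker C1, it is in category W, it is in state Z): it carries flag U1.

Yes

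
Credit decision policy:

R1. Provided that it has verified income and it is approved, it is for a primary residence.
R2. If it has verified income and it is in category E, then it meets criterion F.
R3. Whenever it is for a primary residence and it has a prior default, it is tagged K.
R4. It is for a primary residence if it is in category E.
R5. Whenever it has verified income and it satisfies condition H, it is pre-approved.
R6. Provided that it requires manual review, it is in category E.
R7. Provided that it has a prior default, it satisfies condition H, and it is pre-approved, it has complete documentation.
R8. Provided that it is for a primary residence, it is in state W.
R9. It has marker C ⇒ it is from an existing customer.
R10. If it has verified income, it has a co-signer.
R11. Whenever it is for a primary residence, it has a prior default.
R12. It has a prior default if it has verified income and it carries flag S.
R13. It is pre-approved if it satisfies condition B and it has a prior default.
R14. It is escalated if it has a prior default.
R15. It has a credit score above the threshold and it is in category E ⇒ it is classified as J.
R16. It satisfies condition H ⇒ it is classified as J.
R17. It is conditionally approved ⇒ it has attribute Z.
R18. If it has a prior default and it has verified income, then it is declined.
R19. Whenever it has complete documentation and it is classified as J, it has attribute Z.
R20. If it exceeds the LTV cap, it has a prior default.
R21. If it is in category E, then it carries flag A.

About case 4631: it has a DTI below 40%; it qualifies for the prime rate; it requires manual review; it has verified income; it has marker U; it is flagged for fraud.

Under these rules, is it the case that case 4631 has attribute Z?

No

Forward chaining from the given facts derives: is in category E, has a co-signer, carries flag A, meets criterion F, is for a primary residence, is in state W, has a prior default, is escalated, is declined, is tagged K.
Rules concluding "it has attribute Z": R17 needs "it is conditionally approved"; R19 needs "it has complete documentation" — none of these are established.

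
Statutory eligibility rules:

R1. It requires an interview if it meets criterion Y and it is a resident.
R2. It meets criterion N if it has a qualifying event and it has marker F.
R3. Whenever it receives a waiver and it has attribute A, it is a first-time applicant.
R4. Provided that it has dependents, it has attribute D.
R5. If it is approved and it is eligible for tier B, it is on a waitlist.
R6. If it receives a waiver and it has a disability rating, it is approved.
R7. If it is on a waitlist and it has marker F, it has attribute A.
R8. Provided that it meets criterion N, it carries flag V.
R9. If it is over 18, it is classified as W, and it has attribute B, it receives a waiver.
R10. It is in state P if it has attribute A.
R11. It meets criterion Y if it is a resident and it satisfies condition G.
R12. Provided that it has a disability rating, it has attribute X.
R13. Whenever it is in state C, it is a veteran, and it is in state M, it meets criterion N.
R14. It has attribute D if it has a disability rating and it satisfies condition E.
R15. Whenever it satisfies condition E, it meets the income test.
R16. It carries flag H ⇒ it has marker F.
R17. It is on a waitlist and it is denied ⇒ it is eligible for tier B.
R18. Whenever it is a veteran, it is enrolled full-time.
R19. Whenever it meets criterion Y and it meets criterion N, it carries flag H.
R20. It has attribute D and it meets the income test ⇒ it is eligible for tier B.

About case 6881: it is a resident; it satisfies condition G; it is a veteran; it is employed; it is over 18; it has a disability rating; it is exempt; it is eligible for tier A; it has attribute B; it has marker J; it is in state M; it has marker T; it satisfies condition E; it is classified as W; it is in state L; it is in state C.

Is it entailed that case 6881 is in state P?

Yes

By R9 (it is over 18, it is classified as W, it has attribute B): it receives a waiver.
By R11 (it is a resident, it satisfies condition G): it meets criterion Y.
By R13 (it is in state C, it is a veteran, it is in state M): it meets criterion N.
By R14 (it has a disability rating, it satisfies condition E): it has attribute D.
By R15 (it satisfies condition E): it meets the income test.
By R19 (it meets criterion Y, it meets criterion N): it carries flag H.
By R20 (it has attribute D, it meets the income test): it is eligible for tier B.
By R6 (it receives a waiver, it has a disability rating): it is approved.
By R16 (it carries flag H): it has marker F.
By R5 (it is approved, it is eligible for tier B): it is on a waitlist.
By R7 (it is on a waitlist, it has marker F): it has attribute A.
By R10 (it has attribute A): it is in state P.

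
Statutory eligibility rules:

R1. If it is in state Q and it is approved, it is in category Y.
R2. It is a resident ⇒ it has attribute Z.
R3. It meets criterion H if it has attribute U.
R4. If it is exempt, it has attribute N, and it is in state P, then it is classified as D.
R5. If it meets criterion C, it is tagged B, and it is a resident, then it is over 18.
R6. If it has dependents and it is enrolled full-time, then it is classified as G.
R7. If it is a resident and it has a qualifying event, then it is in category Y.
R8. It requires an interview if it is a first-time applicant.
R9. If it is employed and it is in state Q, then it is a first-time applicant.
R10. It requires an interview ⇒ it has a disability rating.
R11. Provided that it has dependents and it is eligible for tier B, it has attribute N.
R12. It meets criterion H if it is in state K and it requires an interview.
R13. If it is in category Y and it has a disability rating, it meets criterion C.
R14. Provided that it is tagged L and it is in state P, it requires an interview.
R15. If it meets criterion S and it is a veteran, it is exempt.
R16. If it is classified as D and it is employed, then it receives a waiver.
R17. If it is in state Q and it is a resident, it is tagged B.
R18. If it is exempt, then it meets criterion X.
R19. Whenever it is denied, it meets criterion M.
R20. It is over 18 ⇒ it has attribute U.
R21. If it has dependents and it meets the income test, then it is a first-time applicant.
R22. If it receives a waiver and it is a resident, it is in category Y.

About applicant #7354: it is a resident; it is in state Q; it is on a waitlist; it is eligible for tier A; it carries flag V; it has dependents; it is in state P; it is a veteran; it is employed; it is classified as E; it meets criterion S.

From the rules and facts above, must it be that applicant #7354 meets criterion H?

No

Forward chaining from the given facts derives: has attribute Z, is a first-time applicant, is exempt, is tagged B, meets criterion X, requires an interview, has a disability rating.
Rules concluding "it meets criterion H": R3 needs "it has attribute U"; R12 needs "it is in state K" — none of these are established.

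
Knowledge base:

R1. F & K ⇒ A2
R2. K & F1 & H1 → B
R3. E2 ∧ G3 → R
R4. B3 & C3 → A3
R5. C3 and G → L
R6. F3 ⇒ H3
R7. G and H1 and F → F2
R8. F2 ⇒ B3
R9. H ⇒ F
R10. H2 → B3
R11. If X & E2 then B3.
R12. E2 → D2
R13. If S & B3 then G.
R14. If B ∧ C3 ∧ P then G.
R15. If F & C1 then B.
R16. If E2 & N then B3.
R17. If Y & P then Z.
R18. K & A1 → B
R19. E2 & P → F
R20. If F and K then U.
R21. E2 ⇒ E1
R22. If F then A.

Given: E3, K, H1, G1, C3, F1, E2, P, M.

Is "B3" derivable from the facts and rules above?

Yes

B  (by R2: K, F1, H1)
G  (by R14: B, C3, P)
F  (by R19: E2, P)
F2  (by R7: G, H1, F)
B3  (by R8: F2)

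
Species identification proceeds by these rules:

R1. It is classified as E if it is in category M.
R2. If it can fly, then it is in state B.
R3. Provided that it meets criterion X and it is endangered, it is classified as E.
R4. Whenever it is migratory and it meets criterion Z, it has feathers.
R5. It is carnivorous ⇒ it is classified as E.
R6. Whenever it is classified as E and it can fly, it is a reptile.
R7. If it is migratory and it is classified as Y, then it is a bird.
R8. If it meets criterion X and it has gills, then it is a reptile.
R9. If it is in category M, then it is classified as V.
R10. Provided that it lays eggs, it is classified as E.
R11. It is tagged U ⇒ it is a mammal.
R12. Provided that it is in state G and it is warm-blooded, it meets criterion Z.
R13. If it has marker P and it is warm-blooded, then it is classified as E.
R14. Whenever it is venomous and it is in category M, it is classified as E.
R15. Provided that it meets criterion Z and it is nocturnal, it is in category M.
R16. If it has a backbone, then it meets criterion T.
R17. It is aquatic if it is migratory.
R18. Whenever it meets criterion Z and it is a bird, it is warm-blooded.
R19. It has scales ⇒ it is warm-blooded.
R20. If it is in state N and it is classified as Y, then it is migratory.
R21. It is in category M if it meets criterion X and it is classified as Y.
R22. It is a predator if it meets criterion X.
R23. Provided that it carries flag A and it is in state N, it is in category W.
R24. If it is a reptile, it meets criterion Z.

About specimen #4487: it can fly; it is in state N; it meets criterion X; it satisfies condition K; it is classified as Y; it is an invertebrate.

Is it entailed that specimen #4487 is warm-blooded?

By R20 (it is in state N, it is classified as Y): it is migratory.
By R21 (it meets criterion X, it is classified as Y): it is in category M.
By R1 (it is in category M): it is classified as E.
By R6 (it is classified as E, it can fly): it is a reptile.
By R7 (it is migratory, it is classified as Y): it is a bird.
By R24 (it is a reptile): it meets criterion Z.
By R18 (it meets criterion Z, it is a bird): it is warm-blooded.

Yes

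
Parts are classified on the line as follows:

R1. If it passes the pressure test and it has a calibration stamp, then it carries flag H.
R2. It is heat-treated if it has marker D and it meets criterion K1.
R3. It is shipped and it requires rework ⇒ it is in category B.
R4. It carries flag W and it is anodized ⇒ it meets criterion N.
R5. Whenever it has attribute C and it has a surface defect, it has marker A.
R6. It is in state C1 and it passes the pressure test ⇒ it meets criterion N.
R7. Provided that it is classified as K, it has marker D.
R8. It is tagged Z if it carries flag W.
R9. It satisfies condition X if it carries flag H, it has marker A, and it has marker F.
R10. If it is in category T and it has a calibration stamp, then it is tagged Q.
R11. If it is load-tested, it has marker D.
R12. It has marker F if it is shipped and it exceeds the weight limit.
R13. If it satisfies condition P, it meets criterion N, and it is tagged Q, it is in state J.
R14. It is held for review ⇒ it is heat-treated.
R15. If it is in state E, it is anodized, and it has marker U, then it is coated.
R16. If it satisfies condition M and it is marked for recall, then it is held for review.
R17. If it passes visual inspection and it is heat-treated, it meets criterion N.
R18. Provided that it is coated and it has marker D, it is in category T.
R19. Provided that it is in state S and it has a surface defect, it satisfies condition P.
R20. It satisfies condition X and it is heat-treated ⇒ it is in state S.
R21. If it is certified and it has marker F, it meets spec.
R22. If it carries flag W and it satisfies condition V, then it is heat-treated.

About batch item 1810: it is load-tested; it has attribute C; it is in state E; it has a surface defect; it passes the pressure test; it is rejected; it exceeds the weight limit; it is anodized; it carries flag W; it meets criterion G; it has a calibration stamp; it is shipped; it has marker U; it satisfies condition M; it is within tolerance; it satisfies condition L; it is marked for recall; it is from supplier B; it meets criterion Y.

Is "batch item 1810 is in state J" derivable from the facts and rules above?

By R1 (it passes the pressure test, it has a calibration stamp): it carries flag H.
By R4 (it carries flag W, it is anodized): it meets criterion N.
By R5 (it has attribute C, it has a surface defect): it has marker A.
By R11 (it is load-tested): it has marker D.
By R12 (it is shipped, it exceeds the weight limit): it has marker F.
By R15 (it is in state E, it is anodized, it has marker U): it is coated.
By R16 (it satisfies condition M, it is marked for recall): it is held for review.
By R18 (it is coated, it has marker D): it is in category T.
By R9 (it carries flag H, it has marker A, it has marker F): it satisfies condition X.
By R10 (it is in category T, it has a calibration stamp): it is tagged Q.
By R14 (it is held for review): it is heat-treated.
By R20 (it satisfies condition X, it is heat-treated): it is in state S.
By R19 (it is in state S, it has a surface defect): it satisfies condition P.
By R13 (it satisfies condition P, it meets criterion N, it is tagged Q): it is in state J.

Yes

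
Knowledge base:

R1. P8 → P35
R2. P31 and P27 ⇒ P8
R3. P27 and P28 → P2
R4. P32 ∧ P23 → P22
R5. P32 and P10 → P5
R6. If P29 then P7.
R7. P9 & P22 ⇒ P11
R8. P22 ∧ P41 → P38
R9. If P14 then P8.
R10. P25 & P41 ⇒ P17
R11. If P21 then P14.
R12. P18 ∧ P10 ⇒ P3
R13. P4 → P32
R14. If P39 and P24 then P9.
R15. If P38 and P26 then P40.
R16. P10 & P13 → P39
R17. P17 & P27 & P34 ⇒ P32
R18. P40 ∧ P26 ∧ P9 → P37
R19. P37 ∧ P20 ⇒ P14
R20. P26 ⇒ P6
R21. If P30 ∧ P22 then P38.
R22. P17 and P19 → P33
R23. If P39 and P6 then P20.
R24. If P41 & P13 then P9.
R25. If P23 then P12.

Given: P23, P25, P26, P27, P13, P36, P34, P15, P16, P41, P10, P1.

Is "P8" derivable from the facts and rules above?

P17  (by R10: P25, P41)
P39  (by R16: P10, P13)
P32  (by R17: P17, P27, P34)
P6  (by R20: P26)
P20  (by R23: P39, P6)
P9  (by R24: P41, P13)
P22  (by R4: P32, P23)
P38  (by R8: P22, P41)
P40  (by R15: P38, P26)
P37  (by R18: P40, P26, P9)
P14  (by R19: P37, P20)
P8  (by R9: P14)

Yes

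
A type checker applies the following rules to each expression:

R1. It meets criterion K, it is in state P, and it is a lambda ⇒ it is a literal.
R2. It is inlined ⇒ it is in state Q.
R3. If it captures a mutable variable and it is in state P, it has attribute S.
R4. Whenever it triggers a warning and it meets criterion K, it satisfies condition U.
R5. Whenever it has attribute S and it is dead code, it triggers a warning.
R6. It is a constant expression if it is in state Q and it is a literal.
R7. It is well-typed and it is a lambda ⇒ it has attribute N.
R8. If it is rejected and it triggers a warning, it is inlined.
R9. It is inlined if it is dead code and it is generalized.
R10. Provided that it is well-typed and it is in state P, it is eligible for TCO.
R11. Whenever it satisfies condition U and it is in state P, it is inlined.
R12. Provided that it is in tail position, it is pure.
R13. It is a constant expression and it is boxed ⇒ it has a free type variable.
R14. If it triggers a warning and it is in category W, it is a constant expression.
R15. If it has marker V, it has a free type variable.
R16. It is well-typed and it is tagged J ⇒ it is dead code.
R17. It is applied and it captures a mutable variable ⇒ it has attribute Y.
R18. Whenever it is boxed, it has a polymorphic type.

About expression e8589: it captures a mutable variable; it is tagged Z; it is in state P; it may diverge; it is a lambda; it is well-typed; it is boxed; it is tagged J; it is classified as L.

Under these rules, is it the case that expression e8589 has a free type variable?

Forward chaining from the given facts derives: has attribute S, has attribute N, is eligible for TCO, is dead code, has a polymorphic type, triggers a warning.
Rules concluding "it has a free type variable": R13 needs "it is a constant expression"; R15 needs "it has marker V" — none of these are established.

No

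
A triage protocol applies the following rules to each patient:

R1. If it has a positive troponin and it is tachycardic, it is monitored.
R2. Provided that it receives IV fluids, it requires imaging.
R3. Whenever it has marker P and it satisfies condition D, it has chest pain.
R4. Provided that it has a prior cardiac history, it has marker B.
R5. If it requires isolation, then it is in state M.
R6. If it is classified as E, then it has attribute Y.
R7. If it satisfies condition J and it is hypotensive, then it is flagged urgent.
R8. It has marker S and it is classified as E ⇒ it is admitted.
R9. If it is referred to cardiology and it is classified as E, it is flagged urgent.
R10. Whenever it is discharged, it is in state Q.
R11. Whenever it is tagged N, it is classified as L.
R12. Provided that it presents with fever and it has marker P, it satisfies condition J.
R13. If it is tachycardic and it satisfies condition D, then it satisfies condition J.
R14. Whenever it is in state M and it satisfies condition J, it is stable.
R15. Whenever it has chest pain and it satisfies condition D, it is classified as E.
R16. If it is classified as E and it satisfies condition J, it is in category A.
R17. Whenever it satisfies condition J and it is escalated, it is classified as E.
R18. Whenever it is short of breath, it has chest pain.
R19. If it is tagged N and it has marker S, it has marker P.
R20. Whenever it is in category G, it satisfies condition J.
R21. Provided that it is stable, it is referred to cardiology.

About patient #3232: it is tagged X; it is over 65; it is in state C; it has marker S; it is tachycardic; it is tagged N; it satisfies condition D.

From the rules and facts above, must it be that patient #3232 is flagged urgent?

Forward chaining from the given facts derives: is classified as L, satisfies condition J, has marker P, has chest pain, is classified as E, is in category A, has attribute Y, is admitted.
Rules concluding "it is flagged urgent": R7 needs "it is hypotensive"; R9 needs "it is referred to cardiology" — none of these are established.

No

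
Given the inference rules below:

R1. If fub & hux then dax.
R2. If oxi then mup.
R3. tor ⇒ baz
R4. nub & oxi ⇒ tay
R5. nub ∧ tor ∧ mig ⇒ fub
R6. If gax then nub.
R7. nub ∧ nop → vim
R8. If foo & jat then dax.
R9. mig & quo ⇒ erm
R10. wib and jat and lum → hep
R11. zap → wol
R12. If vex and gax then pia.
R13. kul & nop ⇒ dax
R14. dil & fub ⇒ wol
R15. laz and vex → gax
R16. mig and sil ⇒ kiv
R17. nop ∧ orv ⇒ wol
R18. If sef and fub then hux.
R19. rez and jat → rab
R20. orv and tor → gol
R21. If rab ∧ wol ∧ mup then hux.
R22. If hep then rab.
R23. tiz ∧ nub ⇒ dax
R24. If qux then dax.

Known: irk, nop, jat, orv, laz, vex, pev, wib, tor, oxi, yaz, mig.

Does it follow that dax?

Forward chaining from the given facts derives: mup, baz, gax, wol, gol, nub, vim, pia, tay, fub.
Rules concluding dax: R1 needs hux; R8 needs foo; R13 needs kul; R23 needs tiz; R24 needs qux — none of these are established.

No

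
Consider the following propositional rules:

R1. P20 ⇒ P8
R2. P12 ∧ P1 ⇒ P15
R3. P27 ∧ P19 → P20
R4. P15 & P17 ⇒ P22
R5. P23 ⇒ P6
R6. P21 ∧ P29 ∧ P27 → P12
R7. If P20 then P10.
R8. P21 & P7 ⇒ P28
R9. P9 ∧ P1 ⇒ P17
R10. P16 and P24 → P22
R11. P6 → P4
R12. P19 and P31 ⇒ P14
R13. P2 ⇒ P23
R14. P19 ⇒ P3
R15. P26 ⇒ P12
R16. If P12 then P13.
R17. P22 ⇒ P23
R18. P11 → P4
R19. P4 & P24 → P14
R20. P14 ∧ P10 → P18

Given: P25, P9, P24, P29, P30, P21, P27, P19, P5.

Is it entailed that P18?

Forward chaining from the given facts derives: P20, P12, P10, P3, P13, P8.
The only rule concluding P18 is R20, which needs P14; that is never established.

No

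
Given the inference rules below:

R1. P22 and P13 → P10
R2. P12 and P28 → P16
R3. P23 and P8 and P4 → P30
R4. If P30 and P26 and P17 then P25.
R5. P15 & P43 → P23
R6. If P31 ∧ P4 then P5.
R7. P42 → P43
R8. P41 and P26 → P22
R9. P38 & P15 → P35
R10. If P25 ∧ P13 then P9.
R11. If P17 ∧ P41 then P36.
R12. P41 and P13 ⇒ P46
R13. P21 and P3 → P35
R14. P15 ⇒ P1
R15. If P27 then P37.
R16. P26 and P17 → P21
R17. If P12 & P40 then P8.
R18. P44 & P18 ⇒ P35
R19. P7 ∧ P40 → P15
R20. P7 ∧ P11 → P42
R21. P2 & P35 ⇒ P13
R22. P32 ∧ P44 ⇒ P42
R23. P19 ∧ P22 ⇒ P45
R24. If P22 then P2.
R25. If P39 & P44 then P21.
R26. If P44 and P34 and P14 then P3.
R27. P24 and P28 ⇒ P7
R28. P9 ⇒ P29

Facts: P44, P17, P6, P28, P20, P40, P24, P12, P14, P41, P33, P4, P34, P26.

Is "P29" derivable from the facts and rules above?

No

Forward chaining from the given facts derives: P16, P22, P36, P21, P8, P2, P3, P7, P35, P15, P13, P10, P46, P1.
The only rule concluding P29 is R28, which needs P9; that is never established.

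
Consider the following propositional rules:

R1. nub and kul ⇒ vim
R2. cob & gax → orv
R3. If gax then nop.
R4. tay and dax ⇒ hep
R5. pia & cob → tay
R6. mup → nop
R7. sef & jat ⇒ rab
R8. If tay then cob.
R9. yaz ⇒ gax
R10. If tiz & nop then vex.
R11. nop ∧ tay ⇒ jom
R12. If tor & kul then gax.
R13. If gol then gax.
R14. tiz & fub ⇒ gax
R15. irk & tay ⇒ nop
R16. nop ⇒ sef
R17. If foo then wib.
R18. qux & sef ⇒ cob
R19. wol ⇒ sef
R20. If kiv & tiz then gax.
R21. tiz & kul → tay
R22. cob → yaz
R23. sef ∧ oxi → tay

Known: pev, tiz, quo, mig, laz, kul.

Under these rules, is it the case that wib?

No

Forward chaining from the given facts derives: tay, cob, yaz, gax, orv, nop, vex, jom, sef.
The only rule concluding wib is R17, which needs foo; that is never established.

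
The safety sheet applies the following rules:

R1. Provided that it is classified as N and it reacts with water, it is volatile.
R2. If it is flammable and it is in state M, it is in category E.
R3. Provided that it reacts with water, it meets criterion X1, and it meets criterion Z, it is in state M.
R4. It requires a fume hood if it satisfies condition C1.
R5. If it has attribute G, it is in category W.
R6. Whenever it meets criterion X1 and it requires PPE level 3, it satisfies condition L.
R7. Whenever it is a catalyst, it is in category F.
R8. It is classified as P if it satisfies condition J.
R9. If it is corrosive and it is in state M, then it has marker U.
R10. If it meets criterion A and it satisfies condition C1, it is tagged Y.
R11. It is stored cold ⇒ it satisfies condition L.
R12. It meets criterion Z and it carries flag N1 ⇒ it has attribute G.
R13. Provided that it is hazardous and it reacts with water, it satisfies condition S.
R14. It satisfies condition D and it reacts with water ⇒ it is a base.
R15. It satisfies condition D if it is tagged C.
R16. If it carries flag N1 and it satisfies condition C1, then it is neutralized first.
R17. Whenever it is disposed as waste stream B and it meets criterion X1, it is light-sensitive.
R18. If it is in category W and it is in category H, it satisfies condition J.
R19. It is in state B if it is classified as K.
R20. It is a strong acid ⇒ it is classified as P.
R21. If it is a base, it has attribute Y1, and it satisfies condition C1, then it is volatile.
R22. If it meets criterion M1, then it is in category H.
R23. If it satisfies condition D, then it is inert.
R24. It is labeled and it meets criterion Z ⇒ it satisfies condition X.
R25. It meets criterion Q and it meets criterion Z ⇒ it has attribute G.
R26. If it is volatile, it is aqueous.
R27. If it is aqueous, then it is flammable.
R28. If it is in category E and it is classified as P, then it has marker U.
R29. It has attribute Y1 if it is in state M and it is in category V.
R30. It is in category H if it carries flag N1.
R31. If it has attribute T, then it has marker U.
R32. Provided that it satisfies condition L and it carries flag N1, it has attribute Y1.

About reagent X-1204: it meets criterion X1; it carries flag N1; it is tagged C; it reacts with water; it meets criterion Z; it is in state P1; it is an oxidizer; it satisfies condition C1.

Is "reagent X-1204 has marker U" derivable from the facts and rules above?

Forward chaining from the given facts derives: is in state M, requires a fume hood, has attribute G, satisfies condition D, is neutralized first, is inert, is in category H, is in category W, is a base, satisfies condition J, is classified as P.
Rules concluding "it has marker U": R9 needs "it is corrosive"; R28 needs "it is in category E"; R31 needs "it has attribute T" — none of these are established.

No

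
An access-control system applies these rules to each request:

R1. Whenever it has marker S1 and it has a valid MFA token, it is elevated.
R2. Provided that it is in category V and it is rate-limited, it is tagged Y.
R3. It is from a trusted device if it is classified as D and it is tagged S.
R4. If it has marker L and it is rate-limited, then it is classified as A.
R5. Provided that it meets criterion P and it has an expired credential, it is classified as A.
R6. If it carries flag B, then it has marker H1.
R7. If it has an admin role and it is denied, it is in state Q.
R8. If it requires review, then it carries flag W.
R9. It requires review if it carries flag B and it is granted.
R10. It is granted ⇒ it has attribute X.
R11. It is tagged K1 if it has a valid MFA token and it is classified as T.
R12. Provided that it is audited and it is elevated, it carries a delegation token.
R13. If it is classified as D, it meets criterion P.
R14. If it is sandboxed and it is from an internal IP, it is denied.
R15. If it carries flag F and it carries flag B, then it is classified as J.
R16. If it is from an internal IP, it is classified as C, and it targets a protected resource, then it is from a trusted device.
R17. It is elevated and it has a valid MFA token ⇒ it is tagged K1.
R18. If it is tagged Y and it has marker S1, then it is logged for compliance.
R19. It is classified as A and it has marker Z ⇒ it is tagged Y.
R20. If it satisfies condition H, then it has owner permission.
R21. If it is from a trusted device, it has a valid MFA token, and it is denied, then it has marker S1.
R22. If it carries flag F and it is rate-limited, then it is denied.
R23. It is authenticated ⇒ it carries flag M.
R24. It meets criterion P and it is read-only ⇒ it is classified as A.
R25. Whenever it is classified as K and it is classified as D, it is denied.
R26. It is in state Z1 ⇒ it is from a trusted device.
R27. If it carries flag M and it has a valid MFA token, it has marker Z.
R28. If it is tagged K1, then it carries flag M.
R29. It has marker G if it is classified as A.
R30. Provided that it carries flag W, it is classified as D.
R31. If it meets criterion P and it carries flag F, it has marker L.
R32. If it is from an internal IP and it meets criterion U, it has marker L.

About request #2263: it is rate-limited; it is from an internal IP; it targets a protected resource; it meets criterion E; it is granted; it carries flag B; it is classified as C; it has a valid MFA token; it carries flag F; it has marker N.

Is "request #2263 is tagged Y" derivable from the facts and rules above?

By R9 (it carries flag B, it is granted): it requires review.
By R16 (it is from an internal IP, it is classified as C, it targets a protected resource): it is from a trusted device.
By R22 (it carries flag F, it is rate-limited): it is denied.
By R8 (it requires review): it carries flag W.
By R21 (it is from a trusted device, it has a valid MFA token, it is denied): it has marker S1.
By R30 (it carries flag W): it is classified as D.
By R1 (it has marker S1, it has a valid MFA token): it is elevated.
By R13 (it is classified as D): it meets criterion P.
By R17 (it is elevated, it has a valid MFA token): it is tagged K1.
By R28 (it is tagged K1): it carries flag M.
By R31 (it meets criterion P, it carries flag F): it has marker L.
By R4 (it has marker L, it is rate-limited): it is classified as A.
By R27 (it carries flag M, it has a valid MFA token): it has marker Z.
By R19 (it is classified as A, it has marker Z): it is tagged Y.

Yes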